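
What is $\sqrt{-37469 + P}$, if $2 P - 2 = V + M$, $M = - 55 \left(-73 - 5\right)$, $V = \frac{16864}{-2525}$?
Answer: $\frac{i \sqrt{9009099707}}{505} \approx 187.95 i$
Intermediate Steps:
$V = - \frac{16864}{2525}$ ($V = 16864 \left(- \frac{1}{2525}\right) = - \frac{16864}{2525} \approx -6.6788$)
$M = 4290$ ($M = \left(-55\right) \left(-78\right) = 4290$)
$P = \frac{5410218}{2525}$ ($P = 1 + \frac{- \frac{16864}{2525} + 4290}{2} = 1 + \frac{1}{2} \cdot \frac{10815386}{2525} = 1 + \frac{5407693}{2525} = \frac{5410218}{2525} \approx 2142.7$)
$\sqrt{-37469 + P} = \sqrt{-37469 + \frac{5410218}{2525}} = \sqrt{- \frac{89199007}{2525}} = \frac{i \sqrt{9009099707}}{505}$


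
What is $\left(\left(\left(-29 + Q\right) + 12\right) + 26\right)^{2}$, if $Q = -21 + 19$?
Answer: $49$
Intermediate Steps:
$Q = -2$
$\left(\left(\left(-29 + Q\right) + 12\right) + 26\right)^{2} = \left(\left(\left(-29 - 2\right) + 12\right) + 26\right)^{2} = \left(\left(-31 + 12\right) + 26\right)^{2} = \left(-19 + 26\right)^{2} = 7^{2} = 49$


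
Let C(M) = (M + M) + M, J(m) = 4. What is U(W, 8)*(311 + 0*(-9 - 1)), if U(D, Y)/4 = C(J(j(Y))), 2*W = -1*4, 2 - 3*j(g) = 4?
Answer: 14928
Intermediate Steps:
j(g) = -2/3 (j(g) = 2/3 - 1/3*4 = 2/3 - 4/3 = -2/3)
W = -2 (W = (-1*4)/2 = (1/2)*(-4) = -2)
C(M) = 3*M (C(M) = 2*M + M = 3*M)
U(D, Y) = 48 (U(D, Y) = 4*(3*4) = 4*12 = 48)
U(W, 8)*(311 + 0*(-9 - 1)) = 48*(311 + 0*(-9 - 1)) = 48*(311 + 0*(-10)) = 48*(311 + 0) = 48*311 = 14928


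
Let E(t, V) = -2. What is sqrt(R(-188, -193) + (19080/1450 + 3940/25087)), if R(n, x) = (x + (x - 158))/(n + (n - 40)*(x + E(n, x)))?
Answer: 3*sqrt(149751603223713237890)/10065280705 ≈ 3.6474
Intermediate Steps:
R(n, x) = (-158 + 2*x)/(n + (-40 + n)*(-2 + x)) (R(n, x) = (x + (x - 158))/(n + (n - 40)*(x - 2)) = (x + (-158 + x))/(n + (-40 + n)*(-2 + x)) = (-158 + 2*x)/(n + (-40 + n)*(-2 + x)))
sqrt(R(-188, -193) + (19080/1450 + 3940/25087)) = sqrt(2*(-79 - 193)/(80 - 1*(-188) - 40*(-193) - 188*(-193)) + (19080/1450 + 3940/25087)) = sqrt(2*(-272)/(80 + 188 + 7720 + 36284) + (19080*(1/1450) + 3940*(1/25087))) = sqrt(2*(-272)/44272 + (1908/145 + 3940/25087)) = sqrt(2*(1/44272)*(-272) + 48437296/3637615) = sqrt(-34/2767 + 48437296/3637615) = sqrt(133902319122/10065280705) = 3*sqrt(149751603223713237890)/10065280705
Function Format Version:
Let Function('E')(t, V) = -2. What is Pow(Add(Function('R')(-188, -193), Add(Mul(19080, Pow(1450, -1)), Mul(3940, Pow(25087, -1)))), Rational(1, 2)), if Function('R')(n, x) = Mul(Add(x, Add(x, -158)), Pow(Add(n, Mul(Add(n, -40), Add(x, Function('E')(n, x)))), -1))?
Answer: Mul(Rational(3, 10065280705), Pow(149751603223713237890, Rational(1, 2))) ≈ 3.6474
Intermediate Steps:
Function('R')(n, x) = Mul(Pow(Add(n, Mul(Add(-40, n), Add(-2, x))), -1), Add(-158, Mul(2, x))) (Function('R')(n, x) = Mul(Add(x, Add(x, -158)), Pow(Add(n, Mul(Add(n, -40), Add(x, -2))), -1)) = Mul(Add(x, Add(-158, x)), Pow(Add(n, Mul(Add(-40, n), Add(-2, x))), -1)) = Mul(Add(-158, Mul(2, x)), Pow(Add(n, Mul(Add(-40, n), Add(-2, x))), -1)) = Mul(Pow(Add(n, Mul(Add(-40, n), Add(-2, x))), -1), Add(-158, Mul(2, x))))
Pow(Add(Function('R')(-188, -193), Add(Mul(19080, Pow(1450, -1)), Mul(3940, Pow(25087, -1)))), Rational(1, 2)) = Pow(Add(Mul(2, Pow(Add(80, Mul(-1, -188), Mul(-40, -193), Mul(-188, -193)), -1), Add(-79, -193)), Add(Mul(19080, Pow(1450, -1)), Mul(3940, Pow(25087, -1)))), Rational(1, 2)) = Pow(Add(Mul(2, Pow(Add(80, 188, 7720, 36284), -1), -272), Add(Mul(19080, Rational(1, 1450)), Mul(3940, Rational(1, 25087)))), Rational(1, 2)) = Pow(Add(Mul(2, Pow(44272, -1), -272), Add(Rational(1908, 145), Rational(3940, 25087))), Rational(1, 2)) = Pow(Add(Mul(2, Rational(1, 44272), -272), Rational(48437296, 3637615)), Rational(1, 2)) = Pow(Add(Rational(-34, 2767), Rational(48437296, 3637615)), Rational(1, 2)) = Pow(Rational(133902319122, 10065280705), Rational(1, 2)) = Mul(Rational(3, 10065280705), Pow(149751603223713237890, Rational(1, 2)))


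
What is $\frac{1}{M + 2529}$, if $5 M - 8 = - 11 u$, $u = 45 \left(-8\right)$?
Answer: $\frac{5}{16613} \approx 0.00030097$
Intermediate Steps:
$u = -360$
$M = \frac{3968}{5}$ ($M = \frac{8}{5} + \frac{\left(-11\right) \left(-360\right)}{5} = \frac{8}{5} + \frac{1}{5} \cdot 3960 = \frac{8}{5} + 792 = \frac{3968}{5} \approx 793.6$)
$\frac{1}{M + 2529} = \frac{1}{\frac{3968}{5} + 2529} = \frac{1}{\frac{16613}{5}} = \frac{5}{16613}$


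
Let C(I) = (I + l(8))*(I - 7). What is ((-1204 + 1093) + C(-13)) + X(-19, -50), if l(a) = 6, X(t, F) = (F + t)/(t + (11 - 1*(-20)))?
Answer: 93/4 ≈ 23.250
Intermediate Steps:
X(t, F) = (F + t)/(31 + t) (X(t, F) = (F + t)/(t + (11 + 20)) = (F + t)/(t + 31) = (F + t)/(31 + t))
C(I) = (-7 + I)*(6 + I) (C(I) = (I + 6)*(I - 7) = (6 + I)*(-7 + I) = (-7 + I)*(6 + I))
((-1204 + 1093) + C(-13)) + X(-19, -50) = ((-1204 + 1093) + (-42 + (-13)**2 - 1*(-13))) + (-50 - 19)/(31 - 19) = (-111 + (-42 + 169 + 13)) - 69/12 = (-111 + 140) + (1/12)*(-69) = 29 - 23/4 = 93/4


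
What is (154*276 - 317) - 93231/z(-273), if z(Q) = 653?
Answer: 27454880/653 ≈ 42044.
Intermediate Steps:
(154*276 - 317) - 93231/z(-273) = (154*276 - 317) - 93231/653 = (42504 - 317) - 93231/653 = 42187 - 1*93231/653 = 42187 - 93231/653 = 27454880/653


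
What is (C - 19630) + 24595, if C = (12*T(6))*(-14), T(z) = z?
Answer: 3957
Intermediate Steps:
C = -1008 (C = (12*6)*(-14) = 72*(-14) = -1008)
(C - 19630) + 24595 = (-1008 - 19630) + 24595 = -20638 + 24595 = 3957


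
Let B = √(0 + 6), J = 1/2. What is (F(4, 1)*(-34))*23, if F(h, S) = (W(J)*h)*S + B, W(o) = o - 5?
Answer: 14076 - 782*√6 ≈ 12161.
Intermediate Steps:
J = ½ ≈ 0.50000
B = √6 ≈ 2.4495
W(o) = -5 + o
F(h, S) = √6 - 9*S*h/2 (F(h, S) = ((-5 + ½)*h)*S + √6 = (-9*h/2)*S + √6 = -9*S*h/2 + √6 = √6 - 9*S*h/2)
(F(4, 1)*(-34))*23 = ((√6 - 9/2*1*4)*(-34))*23 = ((√6 - 18)*(-34))*23 = ((-18 + √6)*(-34))*23 = (612 - 34*√6)*23 = 14076 - 782*√6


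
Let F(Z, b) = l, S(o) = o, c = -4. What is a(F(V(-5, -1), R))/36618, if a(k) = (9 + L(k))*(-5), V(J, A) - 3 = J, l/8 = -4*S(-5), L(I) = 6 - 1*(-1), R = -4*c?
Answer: -40/18309 ≈ -0.0021847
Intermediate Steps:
R = 16 (R = -4*(-4) = 16)
L(I) = 7 (L(I) = 6 + 1 = 7)
l = 160 (l = 8*(-4*(-5)) = 8*20 = 160)
V(J, A) = 3 + J
F(Z, b) = 160
a(k) = -80 (a(k) = (9 + 7)*(-5) = 16*(-5) = -80)
a(F(V(-5, -1), R))/36618 = -80/36618 = -80*1/36618 = -40/18309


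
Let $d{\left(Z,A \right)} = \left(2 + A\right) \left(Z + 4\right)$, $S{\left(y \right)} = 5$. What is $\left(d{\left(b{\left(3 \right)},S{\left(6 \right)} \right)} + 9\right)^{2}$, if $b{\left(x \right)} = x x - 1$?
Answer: $8649$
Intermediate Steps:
$b{\left(x \right)} = -1 + x^{2}$ ($b{\left(x \right)} = x^{2} - 1 = -1 + x^{2}$)
$d{\left(Z,A \right)} = \left(2 + A\right) \left(4 + Z\right)$
$\left(d{\left(b{\left(3 \right)},S{\left(6 \right)} \right)} + 9\right)^{2} = \left(\left(8 + 2 \left(-1 + 3^{2}\right) + 4 \cdot 5 + 5 \left(-1 + 3^{2}\right)\right) + 9\right)^{2} = \left(\left(8 + 2 \left(-1 + 9\right) + 20 + 5 \left(-1 + 9\right)\right) + 9\right)^{2} = \left(\left(8 + 2 \cdot 8 + 20 + 5 \cdot 8\right) + 9\right)^{2} = \left(\left(8 + 16 + 20 + 40\right) + 9\right)^{2} = \left(84 + 9\right)^{2} = 93^{2} = 8649$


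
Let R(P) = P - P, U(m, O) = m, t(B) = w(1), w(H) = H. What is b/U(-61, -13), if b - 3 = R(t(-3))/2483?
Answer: -3/61 ≈ -0.049180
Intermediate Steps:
t(B) = 1
R(P) = 0
b = 3 (b = 3 + 0/2483 = 3 + 0*(1/2483) = 3 + 0 = 3)
b/U(-61, -13) = 3/(-61) = 3*(-1/61) = -3/61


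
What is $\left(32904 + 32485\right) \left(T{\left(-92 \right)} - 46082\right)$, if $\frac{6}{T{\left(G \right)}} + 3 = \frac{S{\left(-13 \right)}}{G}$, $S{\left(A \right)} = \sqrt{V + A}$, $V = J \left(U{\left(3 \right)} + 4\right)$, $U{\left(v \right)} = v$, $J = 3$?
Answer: $- \frac{28690454672974}{9521} + \frac{9023682 \sqrt{2}}{9521} \approx -3.0134 \cdot 10^{9}$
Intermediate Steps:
$V = 21$ ($V = 3 \left(3 + 4\right) = 3 \cdot 7 = 21$)
$S{\left(A \right)} = \sqrt{21 + A}$
$T{\left(G \right)} = \frac{6}{-3 + \frac{2 \sqrt{2}}{G}}$ ($T{\left(G \right)} = \frac{6}{-3 + \frac{\sqrt{21 - 13}}{G}} = \frac{6}{-3 + \frac{\sqrt{8}}{G}} = \frac{6}{-3 + \frac{2 \sqrt{2}}{G}}$)
$\left(32904 + 32485\right) \left(T{\left(-92 \right)} - 46082\right) = \left(32904 + 32485\right) \left(\left(-6\right) \left(-92\right) \frac{1}{- 2 \sqrt{2} + 3 \left(-92\right)} - 46082\right) = 65389 \left(\left(-6\right) \left(-92\right) \frac{1}{- 2 \sqrt{2} - 276} - 46082\right) = 65389 \left(\left(-6\right) \left(-92\right) \frac{1}{-276 - 2 \sqrt{2}} - 46082\right) = 65389 \left(\frac{552}{-276 - 2 \sqrt{2}} - 46082\right) = 65389 \left(-46082 + \frac{552}{-276 - 2 \sqrt{2}}\right) = -3013255898 + \frac{36094728}{-276 - 2 \sqrt{2}}$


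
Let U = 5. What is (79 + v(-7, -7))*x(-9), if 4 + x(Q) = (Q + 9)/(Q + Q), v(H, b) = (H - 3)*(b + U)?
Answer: -396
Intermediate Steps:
v(H, b) = (-3 + H)*(5 + b) (v(H, b) = (H - 3)*(b + 5) = (-3 + H)*(5 + b))
x(Q) = -4 + (9 + Q)/(2*Q) (x(Q) = -4 + (Q + 9)/(Q + Q) = -4 + (9 + Q)/((2*Q)) = -4 + (9 + Q)*(1/(2*Q)) = -4 + (9 + Q)/(2*Q))
(79 + v(-7, -7))*x(-9) = (79 + (-15 - 3*(-7) + 5*(-7) - 7*(-7)))*((1/2)*(9 - 7*(-9))/(-9)) = (79 + (-15 + 21 - 35 + 49))*((1/2)*(-1/9)*(9 + 63)) = (79 + 20)*((1/2)*(-1/9)*72) = 99*(-4) = -396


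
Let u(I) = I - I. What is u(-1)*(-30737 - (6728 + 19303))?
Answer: 0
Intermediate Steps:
u(I) = 0
u(-1)*(-30737 - (6728 + 19303)) = 0*(-30737 - (6728 + 19303)) = 0*(-30737 - 1*26031) = 0*(-30737 - 26031) = 0*(-56768) = 0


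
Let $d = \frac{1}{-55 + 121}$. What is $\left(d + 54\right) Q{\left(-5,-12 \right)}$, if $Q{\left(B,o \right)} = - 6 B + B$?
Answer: $\frac{89125}{66} \approx 1350.4$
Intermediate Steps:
$d = \frac{1}{66} \approx 0.015152$
$Q{\left(B,o \right)} = - 5 B$
$\left(d + 54\right) Q{\left(-5,-12 \right)} = \left(\frac{1}{66} + 54\right) \left(\left(-5\right) \left(-5\right)\right) = \frac{3565}{66} \cdot 25 = \frac{89125}{66}$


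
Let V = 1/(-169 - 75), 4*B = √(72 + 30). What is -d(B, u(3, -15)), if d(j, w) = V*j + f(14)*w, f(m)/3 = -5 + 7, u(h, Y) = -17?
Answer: 102 + √102/976 ≈ 102.01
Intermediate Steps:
B = √102/4 (B = √(72 + 30)/4 = √102/4 ≈ 2.5249)
V = -1/244 (V = 1/(-244) = -1/244 ≈ -0.0040984)
f(m) = 6 (f(m) = 3*(-5 + 7) = 3*2 = 6)
d(j, w) = 6*w - j/244 (d(j, w) = -j/244 + 6*w = 6*w - j/244)
-d(B, u(3, -15)) = -(6*(-17) - √102/976) = -(-102 - √102/976) = 102 + √102/976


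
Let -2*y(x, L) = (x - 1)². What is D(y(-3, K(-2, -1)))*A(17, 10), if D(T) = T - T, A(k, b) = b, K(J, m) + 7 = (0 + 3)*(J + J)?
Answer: 0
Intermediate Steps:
K(J, m) = -7 + 6*J (K(J, m) = -7 + (0 + 3)*(J + J) = -7 + 3*(2*J) = -7 + 6*J)
y(x, L) = -(-1 + x)²/2 (y(x, L) = -(x - 1)²/2 = -(-1 + x)²/2)
D(T) = 0
D(y(-3, K(-2, -1)))*A(17, 10) = 0*10 = 0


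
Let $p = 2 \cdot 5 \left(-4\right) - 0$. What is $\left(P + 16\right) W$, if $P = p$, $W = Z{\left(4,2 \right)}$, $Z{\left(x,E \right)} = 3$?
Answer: $-72$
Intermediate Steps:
$W = 3$
$p = -40$ ($p = 10 \left(-4\right) + 0 = -40 + 0 = -40$)
$P = -40$
$\left(P + 16\right) W = \left(-40 + 16\right) 3 = \left(-24\right) 3 = -72$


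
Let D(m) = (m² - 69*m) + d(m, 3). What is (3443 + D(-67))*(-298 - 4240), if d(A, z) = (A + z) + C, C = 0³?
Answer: -56684158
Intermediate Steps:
C = 0
d(A, z) = A + z (d(A, z) = (A + z) + 0 = A + z)
D(m) = 3 + m² - 68*m (D(m) = (m² - 69*m) + (m + 3) = (m² - 69*m) + (3 + m) = 3 + m² - 68*m)
(3443 + D(-67))*(-298 - 4240) = (3443 + (3 + (-67)² - 68*(-67)))*(-298 - 4240) = (3443 + (3 + 4489 + 4556))*(-4538) = (3443 + 9048)*(-4538) = 12491*(-4538) = -56684158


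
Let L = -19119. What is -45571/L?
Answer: 45571/19119 ≈ 2.3835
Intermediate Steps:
-45571/L = -45571/(-19119) = -45571*(-1/19119) = 45571/19119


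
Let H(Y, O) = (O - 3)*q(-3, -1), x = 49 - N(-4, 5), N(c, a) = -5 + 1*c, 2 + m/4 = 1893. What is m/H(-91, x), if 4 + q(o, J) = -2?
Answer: -3782/165 ≈ -22.921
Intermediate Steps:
m = 7564 (m = -8 + 4*1893 = -8 + 7572 = 7564)
q(o, J) = -6 (q(o, J) = -4 - 2 = -6)
N(c, a) = -5 + c
x = 58 (x = 49 - (-5 - 4) = 49 - 1*(-9) = 49 + 9 = 58)
H(Y, O) = 18 - 6*O (H(Y, O) = (O - 3)*(-6) = (-3 + O)*(-6) = 18 - 6*O)
m/H(-91, x) = 7564/(18 - 6*58) = 7564/(18 - 348) = 7564/(-330) = 7564*(-1/330) = -3782/165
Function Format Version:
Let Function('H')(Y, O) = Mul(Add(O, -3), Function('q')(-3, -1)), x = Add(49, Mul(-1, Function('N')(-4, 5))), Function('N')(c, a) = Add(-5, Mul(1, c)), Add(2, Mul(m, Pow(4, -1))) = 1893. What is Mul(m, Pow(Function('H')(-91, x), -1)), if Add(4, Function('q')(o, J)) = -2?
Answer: Rational(-3782, 165) ≈ -22.921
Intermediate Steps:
m = 7564 (m = Add(-8, Mul(4, 1893)) = Add(-8, 7572) = 7564)
Function('q')(o, J) = -6 (Function('q')(o, J) = Add(-4, -2) = -6)
Function('N')(c, a) = Add(-5, c)
x = 58 (x = Add(49, Mul(-1, Add(-5, -4))) = Add(49, Mul(-1, -9)) = Add(49, 9) = 58)
Function('H')(Y, O) = Add(18, Mul(-6, O)) (Function('H')(Y, O) = Mul(Add(O, -3), -6) = Mul(Add(-3, O), -6) = Add(18, Mul(-6, O)))
Mul(m, Pow(Function('H')(-91, x), -1)) = Mul(7564, Pow(Add(18, Mul(-6, 58)), -1)) = Mul(7564, Pow(Add(18, -348), -1)) = Mul(7564, Pow(-330, -1)) = Mul(7564, Rational(-1, 330)) = Rational(-3782, 165)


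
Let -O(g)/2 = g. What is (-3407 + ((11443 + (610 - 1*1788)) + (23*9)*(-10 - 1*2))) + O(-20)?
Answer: 4414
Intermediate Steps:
O(g) = -2*g
(-3407 + ((11443 + (610 - 1*1788)) + (23*9)*(-10 - 1*2))) + O(-20) = (-3407 + ((11443 + (610 - 1*1788)) + (23*9)*(-10 - 1*2))) - 2*(-20) = (-3407 + ((11443 + (610 - 1788)) + 207*(-10 - 2))) + 40 = (-3407 + ((11443 - 1178) + 207*(-12))) + 40 = (-3407 + (10265 - 2484)) + 40 = (-3407 + 7781) + 40 = 4374 + 40 = 4414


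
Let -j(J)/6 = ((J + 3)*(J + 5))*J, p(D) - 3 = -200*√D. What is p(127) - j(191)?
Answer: 43575507 - 200*√127 ≈ 4.3573e+7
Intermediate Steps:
p(D) = 3 - 200*√D
j(J) = -6*J*(3 + J)*(5 + J) (j(J) = -6*(J + 3)*(J + 5)*J = -6*(3 + J)*(5 + J)*J = -6*J*(3 + J)*(5 + J))
p(127) - j(191) = (3 - 200*√127) - (-6)*191*(15 + 191² + 8*191) = (3 - 200*√127) - (-6)*191*(15 + 36481 + 1528) = (3 - 200*√127) - (-6)*191*38024 = (3 - 200*√127) - 1*(-43575504) = (3 - 200*√127) + 43575504 = 43575507 - 200*√127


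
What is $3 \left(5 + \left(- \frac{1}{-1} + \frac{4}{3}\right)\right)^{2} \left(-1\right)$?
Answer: $- \frac{484}{3} \approx -161.33$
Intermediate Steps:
$3 \left(5 + \left(- \frac{1}{-1} + \frac{4}{3}\right)\right)^{2} \left(-1\right) = 3 \left(5 + \left(\left(-1\right) \left(-1\right) + 4 \cdot \frac{1}{3}\right)\right)^{2} \left(-1\right) = 3 \left(5 + \left(1 + \frac{4}{3}\right)\right)^{2} \left(-1\right) = 3 \left(5 + \frac{7}{3}\right)^{2} \left(-1\right) = 3 \left(\frac{22}{3}\right)^{2} \left(-1\right) = 3 \cdot \frac{484}{9} \left(-1\right) = \frac{484}{3} \left(-1\right) = - \frac{484}{3}$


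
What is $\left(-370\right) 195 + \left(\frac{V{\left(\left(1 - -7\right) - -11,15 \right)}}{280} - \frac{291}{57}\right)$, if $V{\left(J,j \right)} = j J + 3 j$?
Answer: $- \frac{38385889}{532} \approx -72154.0$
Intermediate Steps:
$V{\left(J,j \right)} = 3 j + J j$ ($V{\left(J,j \right)} = J j + 3 j = 3 j + J j$)
$\left(-370\right) 195 + \left(\frac{V{\left(\left(1 - -7\right) - -11,15 \right)}}{280} - \frac{291}{57}\right) = \left(-370\right) 195 - \left(\frac{97}{19} - \frac{15 \left(3 + \left(\left(1 - -7\right) - -11\right)\right)}{280}\right) = -72150 - \left(\frac{97}{19} - 15 \left(3 + \left(\left(1 + 7\right) + 11\right)\right) \frac{1}{280}\right) = -72150 - \left(\frac{97}{19} - 15 \left(3 + \left(8 + 11\right)\right) \frac{1}{280}\right) = -72150 - \left(\frac{97}{19} - 15 \left(3 + 19\right) \frac{1}{280}\right) = -72150 - \left(\frac{97}{19} - 15 \cdot 22 \cdot \frac{1}{280}\right) = -72150 + \left(330 \cdot \frac{1}{280} - \frac{97}{19}\right) = -72150 + \left(\frac{33}{28} - \frac{97}{19}\right) = -72150 - \frac{2089}{532} = - \frac{38385889}{532}$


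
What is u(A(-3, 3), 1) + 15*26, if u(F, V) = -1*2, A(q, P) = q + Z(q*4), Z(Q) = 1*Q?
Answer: 388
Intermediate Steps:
Z(Q) = Q
A(q, P) = 5*q (A(q, P) = q + q*4 = q + 4*q = 5*q)
u(F, V) = -2
u(A(-3, 3), 1) + 15*26 = -2 + 15*26 = -2 + 390 = 388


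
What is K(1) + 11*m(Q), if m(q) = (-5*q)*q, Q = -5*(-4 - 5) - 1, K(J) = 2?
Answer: -106478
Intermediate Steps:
Q = 44 (Q = -5*(-9) - 1 = 45 - 1 = 44)
m(q) = -5*q²
K(1) + 11*m(Q) = 2 + 11*(-5*44²) = 2 + 11*(-5*1936) = 2 + 11*(-9680) = 2 - 106480 = -106478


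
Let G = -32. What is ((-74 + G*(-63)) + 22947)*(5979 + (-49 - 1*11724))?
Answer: -144206866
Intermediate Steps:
((-74 + G*(-63)) + 22947)*(5979 + (-49 - 1*11724)) = ((-74 - 32*(-63)) + 22947)*(5979 + (-49 - 1*11724)) = ((-74 + 2016) + 22947)*(5979 + (-49 - 11724)) = (1942 + 22947)*(5979 - 11773) = 24889*(-5794) = -144206866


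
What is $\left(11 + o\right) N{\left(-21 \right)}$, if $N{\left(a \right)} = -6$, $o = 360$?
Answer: $-2226$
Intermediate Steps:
$\left(11 + o\right) N{\left(-21 \right)} = \left(11 + 360\right) \left(-6\right) = 371 \left(-6\right) = -2226$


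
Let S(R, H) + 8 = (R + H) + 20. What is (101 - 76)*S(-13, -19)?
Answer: -500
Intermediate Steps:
S(R, H) = 12 + H + R (S(R, H) = -8 + ((R + H) + 20) = -8 + ((H + R) + 20) = -8 + (20 + H + R) = 12 + H + R)
(101 - 76)*S(-13, -19) = (101 - 76)*(12 - 19 - 13) = 25*(-20) = -500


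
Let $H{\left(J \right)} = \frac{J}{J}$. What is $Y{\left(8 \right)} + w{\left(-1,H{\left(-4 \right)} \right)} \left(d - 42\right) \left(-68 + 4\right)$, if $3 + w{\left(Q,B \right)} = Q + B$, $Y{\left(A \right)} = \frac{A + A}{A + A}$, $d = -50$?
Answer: $-17663$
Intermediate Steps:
$Y{\left(A \right)} = 1$ ($Y{\left(A \right)} = \frac{2 A}{2 A} = 2 A \frac{1}{2 A} = 1$)
$H{\left(J \right)} = 1$
$w{\left(Q,B \right)} = -3 + B + Q$ ($w{\left(Q,B \right)} = -3 + \left(Q + B\right) = -3 + \left(B + Q\right) = -3 + B + Q$)
$Y{\left(8 \right)} + w{\left(-1,H{\left(-4 \right)} \right)} \left(d - 42\right) \left(-68 + 4\right) = 1 + \left(-3 + 1 - 1\right) \left(-50 - 42\right) \left(-68 + 4\right) = 1 - 3 \left(\left(-92\right) \left(-64\right)\right) = 1 - 17664 = -17663$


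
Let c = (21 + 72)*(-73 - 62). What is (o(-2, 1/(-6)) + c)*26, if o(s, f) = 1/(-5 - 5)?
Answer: -1632163/5 ≈ -3.2643e+5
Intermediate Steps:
c = -12555 (c = 93*(-135) = -12555)
o(s, f) = -1/10 (o(s, f) = 1/(-10) = -1/10)
(o(-2, 1/(-6)) + c)*26 = (-1/10 - 12555)*26 = -125551/10*26 = -1632163/5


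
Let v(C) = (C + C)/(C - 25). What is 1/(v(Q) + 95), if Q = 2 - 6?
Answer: 29/2763 ≈ 0.010496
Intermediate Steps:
Q = -4
v(C) = 2*C/(-25 + C) (v(C) = (2*C)/(-25 + C) = 2*C/(-25 + C))
1/(v(Q) + 95) = 1/(2*(-4)/(-25 - 4) + 95) = 1/(2*(-4)/(-29) + 95) = 1/(2*(-4)*(-1/29) + 95) = 1/(8/29 + 95) = 1/(2763/29) = 29/2763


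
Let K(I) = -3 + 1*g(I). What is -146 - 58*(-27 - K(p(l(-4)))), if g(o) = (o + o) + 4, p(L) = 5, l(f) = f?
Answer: 2058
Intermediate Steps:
g(o) = 4 + 2*o (g(o) = 2*o + 4 = 4 + 2*o)
K(I) = 1 + 2*I (K(I) = -3 + 1*(4 + 2*I) = -3 + (4 + 2*I) = 1 + 2*I)
-146 - 58*(-27 - K(p(l(-4)))) = -146 - 58*(-27 - (1 + 2*5)) = -146 - 58*(-27 - (1 + 10)) = -146 - 58*(-27 - 1*11) = -146 - 58*(-27 - 11) = -146 - 58*(-38) = -146 + 2204 = 2058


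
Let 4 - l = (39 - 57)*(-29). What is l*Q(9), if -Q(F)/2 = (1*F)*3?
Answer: 27972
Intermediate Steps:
Q(F) = -6*F (Q(F) = -2*1*F*3 = -2*F*3 = -6*F)
l = -518 (l = 4 - (39 - 57)*(-29) = 4 - (-18)*(-29) = 4 - 1*522 = 4 - 522 = -518)
l*Q(9) = -(-3108)*9 = -518*(-54) = 27972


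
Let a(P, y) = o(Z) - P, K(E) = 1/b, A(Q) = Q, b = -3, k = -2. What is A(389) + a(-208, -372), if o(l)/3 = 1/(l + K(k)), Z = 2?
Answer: 2994/5 ≈ 598.80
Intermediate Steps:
K(E) = -⅓ (K(E) = 1/(-3) = -⅓)
o(l) = 3/(-⅓ + l) (o(l) = 3/(l - ⅓) = 3/(-⅓ + l))
a(P, y) = 9/5 - P (a(P, y) = 9/(-1 + 3*2) - P = 9/(-1 + 6) - P = 9/5 - P)
A(389) + a(-208, -372) = 389 + (9/5 - 1*(-208)) = 389 + (9/5 + 208) = 389 + 1049/5 = 2994/5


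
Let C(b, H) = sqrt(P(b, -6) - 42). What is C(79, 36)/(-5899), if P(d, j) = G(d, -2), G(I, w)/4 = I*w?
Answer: -I*sqrt(674)/5899 ≈ -0.004401*I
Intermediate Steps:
G(I, w) = 4*I*w (G(I, w) = 4*(I*w) = 4*I*w)
P(d, j) = -8*d (P(d, j) = 4*d*(-2) = -8*d)
C(b, H) = sqrt(-42 - 8*b) (C(b, H) = sqrt(-8*b - 42) = sqrt(-42 - 8*b))
C(79, 36)/(-5899) = sqrt(-42 - 8*79)/(-5899) = sqrt(-42 - 632)*(-1/5899) = sqrt(-674)*(-1/5899) = (I*sqrt(674))*(-1/5899) = -I*sqrt(674)/5899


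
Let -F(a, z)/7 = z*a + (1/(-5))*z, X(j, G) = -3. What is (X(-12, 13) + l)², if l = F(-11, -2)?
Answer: 638401/25 ≈ 25536.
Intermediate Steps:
F(a, z) = 7*z/5 - 7*a*z (F(a, z) = -7*(z*a + (1/(-5))*z) = -7*(a*z + (1*(-⅕))*z) = -7*(a*z - z/5) = -7*(-z/5 + a*z) = 7*z/5 - 7*a*z)
l = -784/5 (l = (7/5)*(-2)*(1 - 5*(-11)) = (7/5)*(-2)*(1 + 55) = (7/5)*(-2)*56 = -784/5 ≈ -156.80)
(X(-12, 13) + l)² = (-3 - 784/5)² = (-799/5)² = 638401/25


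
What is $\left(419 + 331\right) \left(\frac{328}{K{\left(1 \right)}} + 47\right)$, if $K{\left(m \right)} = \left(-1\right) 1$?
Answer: $-210750$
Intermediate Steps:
$K{\left(m \right)} = -1$
$\left(419 + 331\right) \left(\frac{328}{K{\left(1 \right)}} + 47\right) = \left(419 + 331\right) \left(\frac{328}{-1} + 47\right) = 750 \left(328 \left(-1\right) + 47\right) = 750 \left(-328 + 47\right) = 750 \left(-281\right) = -210750$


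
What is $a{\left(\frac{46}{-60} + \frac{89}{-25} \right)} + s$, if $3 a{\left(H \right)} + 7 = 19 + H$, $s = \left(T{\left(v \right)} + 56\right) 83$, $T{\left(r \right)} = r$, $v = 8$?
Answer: $\frac{2391551}{450} \approx 5314.6$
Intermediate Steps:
$s = 5312$ ($s = \left(8 + 56\right) 83 = 64 \cdot 83 = 5312$)
$a{\left(H \right)} = 4 + \frac{H}{3}$ ($a{\left(H \right)} = - \frac{7}{3} + \frac{19 + H}{3} = - \frac{7}{3} + \left(\frac{19}{3} + \frac{H}{3}\right) = 4 + \frac{H}{3}$)
$a{\left(\frac{46}{-60} + \frac{89}{-25} \right)} + s = \left(4 + \frac{\frac{46}{-60} + \frac{89}{-25}}{3}\right) + 5312 = \left(4 + \frac{46 \left(- \frac{1}{60}\right) + 89 \left(- \frac{1}{25}\right)}{3}\right) + 5312 = \left(4 + \frac{- \frac{23}{30} - \frac{89}{25}}{3}\right) + 5312 = \left(4 + \frac{1}{3} \left(- \frac{649}{150}\right)\right) + 5312 = \left(4 - \frac{649}{450}\right) + 5312 = \frac{1151}{450} + 5312 = \frac{2391551}{450}$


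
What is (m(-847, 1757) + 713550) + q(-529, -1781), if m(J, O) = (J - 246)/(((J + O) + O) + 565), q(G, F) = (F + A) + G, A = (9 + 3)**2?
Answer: 2299191995/3232 ≈ 7.1138e+5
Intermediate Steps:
A = 144 (A = 12**2 = 144)
q(G, F) = 144 + F + G (q(G, F) = (F + 144) + G = (144 + F) + G = 144 + F + G)
m(J, O) = (-246 + J)/(565 + J + 2*O) (m(J, O) = (-246 + J)/((J + 2*O) + 565) = (-246 + J)/(565 + J + 2*O))
(m(-847, 1757) + 713550) + q(-529, -1781) = ((-246 - 847)/(565 - 847 + 2*1757) + 713550) + (144 - 1781 - 529) = (-1093/(565 - 847 + 3514) + 713550) - 2166 = (-1093/3232 + 713550) - 2166 = 2306192507/3232 - 2166 = 2299191995/3232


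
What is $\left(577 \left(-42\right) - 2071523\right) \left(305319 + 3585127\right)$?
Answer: $-8153429437622$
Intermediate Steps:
$\left(577 \left(-42\right) - 2071523\right) \left(305319 + 3585127\right) = \left(-24234 - 2071523\right) 3890446 = \left(-2095757\right) 3890446 = -8153429437622$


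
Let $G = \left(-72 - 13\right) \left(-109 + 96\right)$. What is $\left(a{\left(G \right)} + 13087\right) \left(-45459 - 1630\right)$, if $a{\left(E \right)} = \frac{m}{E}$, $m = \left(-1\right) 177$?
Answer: $- \frac{680952051262}{1105} \approx -6.1625 \cdot 10^{8}$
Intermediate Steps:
$m = -177$
$G = 1105$ ($G = \left(-85\right) \left(-13\right) = 1105$)
$a{\left(E \right)} = - \frac{177}{E}$
$\left(a{\left(G \right)} + 13087\right) \left(-45459 - 1630\right) = \left(- \frac{177}{1105} + 13087\right) \left(-45459 - 1630\right) = \left(\left(-177\right) \frac{1}{1105} + 13087\right) \left(-47089\right) = \left(- \frac{177}{1105} + 13087\right) \left(-47089\right) = \frac{14460958}{1105} \left(-47089\right) = - \frac{680952051262}{1105}$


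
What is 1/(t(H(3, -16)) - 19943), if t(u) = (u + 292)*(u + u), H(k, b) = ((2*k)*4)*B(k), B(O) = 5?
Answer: 1/78937 ≈ 1.2668e-5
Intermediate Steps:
H(k, b) = 40*k (H(k, b) = ((2*k)*4)*5 = (8*k)*5 = 40*k)
t(u) = 2*u*(292 + u) (t(u) = (292 + u)*(2*u) = 2*u*(292 + u))
1/(t(H(3, -16)) - 19943) = 1/(2*(40*3)*(292 + 40*3) - 19943) = 1/(2*120*(292 + 120) - 19943) = 1/(2*120*412 - 19943) = 1/(98880 - 19943) = 1/78937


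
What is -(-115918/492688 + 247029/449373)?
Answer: -11602967423/36900114104 ≈ -0.31444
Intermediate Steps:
-(-115918/492688 + 247029/449373) = -(-115918*1/492688 + 247029*(1/449373)) = -(-57959/246344 + 82343/149791) = -1*11602967423/36900114104 = -11602967423/36900114104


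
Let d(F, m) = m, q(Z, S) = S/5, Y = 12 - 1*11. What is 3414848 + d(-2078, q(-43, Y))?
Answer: 17074241/5 ≈ 3.4148e+6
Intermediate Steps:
Y = 1 (Y = 12 - 11 = 1)
q(Z, S) = S/5 (q(Z, S) = S*(⅕) = S/5)
3414848 + d(-2078, q(-43, Y)) = 3414848 + (⅕)*1 = 3414848 + ⅕ = 17074241/5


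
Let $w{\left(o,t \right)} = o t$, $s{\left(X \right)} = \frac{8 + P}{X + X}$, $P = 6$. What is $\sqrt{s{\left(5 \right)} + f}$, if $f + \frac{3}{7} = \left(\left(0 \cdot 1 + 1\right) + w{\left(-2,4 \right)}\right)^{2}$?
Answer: $\frac{\sqrt{61215}}{35} \approx 7.069$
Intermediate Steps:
$s{\left(X \right)} = \frac{7}{X}$ ($s{\left(X \right)} = \frac{8 + 6}{X + X} = \frac{14}{2 X} = 14 \frac{1}{2 X} = \frac{7}{X}$)
$f = \frac{340}{7}$ ($f = - \frac{3}{7} + \left(\left(0 \cdot 1 + 1\right) - 8\right)^{2} = - \frac{3}{7} + \left(\left(0 + 1\right) - 8\right)^{2} = - \frac{3}{7} + \left(1 - 8\right)^{2} = - \frac{3}{7} + \left(-7\right)^{2} = - \frac{3}{7} + 49 = \frac{340}{7} \approx 48.571$)
$\sqrt{s{\left(5 \right)} + f} = \sqrt{\frac{7}{5} + \frac{340}{7}} = \sqrt{\frac{1749}{35}} = \frac{\sqrt{61215}}{35}$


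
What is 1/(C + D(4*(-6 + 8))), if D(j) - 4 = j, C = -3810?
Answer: -1/3798 ≈ -0.00026330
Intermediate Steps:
D(j) = 4 + j
1/(C + D(4*(-6 + 8))) = 1/(-3810 + (4 + 4*(-6 + 8))) = 1/(-3810 + (4 + 4*2)) = 1/(-3810 + (4 + 8)) = 1/(-3810 + 12) = 1/(-3798) = -1/3798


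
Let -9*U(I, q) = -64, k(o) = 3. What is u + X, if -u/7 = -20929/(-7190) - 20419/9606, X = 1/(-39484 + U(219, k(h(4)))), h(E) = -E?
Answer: -33719102513069/6134750576220 ≈ -5.4964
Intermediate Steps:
U(I, q) = 64/9 (U(I, q) = -⅑*(-64) = 64/9)
X = -9/355292 (X = 1/(-39484 + 64/9) = 1/(-355292/9) = -9/355292 ≈ -2.5331e-5)
u = -94904887/17266785 (u = -7*(-20929/(-7190) - 20419/9606) = -7*(-20929*(-1/7190) - 20419*1/9606) = -7*(20929/7190 - 20419/9606) = -7*13557841/17266785 = -94904887/17266785 ≈ -5.4964)
u + X = -94904887/17266785 - 9/355292 = -33719102513069/6134750576220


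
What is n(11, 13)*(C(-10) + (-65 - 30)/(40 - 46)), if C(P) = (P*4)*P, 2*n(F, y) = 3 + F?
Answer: 17465/6 ≈ 2910.8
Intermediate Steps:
n(F, y) = 3/2 + F/2 (n(F, y) = (3 + F)/2 = 3/2 + F/2)
C(P) = 4*P² (C(P) = (4*P)*P = 4*P²)
n(11, 13)*(C(-10) + (-65 - 30)/(40 - 46)) = (3/2 + (½)*11)*(4*(-10)² + (-65 - 30)/(40 - 46)) = (3/2 + 11/2)*(4*100 - 95/(-6)) = 7*(400 - 95*(-⅙)) = 7*(400 + 95/6) = 7*(2495/6) = 17465/6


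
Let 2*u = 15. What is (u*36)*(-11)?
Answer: -2970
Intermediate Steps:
u = 15/2 (u = (½)*15 = 15/2 ≈ 7.5000)
(u*36)*(-11) = ((15/2)*36)*(-11) = 270*(-11) = -2970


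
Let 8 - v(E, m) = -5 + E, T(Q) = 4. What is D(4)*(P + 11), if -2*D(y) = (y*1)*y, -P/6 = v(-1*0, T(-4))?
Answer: 536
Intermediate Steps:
v(E, m) = 13 - E (v(E, m) = 8 - (-5 + E) = 8 + (5 - E) = 13 - E)
P = -78 (P = -6*(13 - (-1)*0) = -6*(13 - 1*0) = -6*(13 + 0) = -6*13 = -78)
D(y) = -y²/2 (D(y) = -y*1*y/2 = -y*y/2 = -y²/2)
D(4)*(P + 11) = (-½*4²)*(-78 + 11) = -½*16*(-67) = -8*(-67) = 536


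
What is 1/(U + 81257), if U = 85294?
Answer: 1/166551 ≈ 6.0042e-6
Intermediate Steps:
1/(U + 81257) = 1/(85294 + 81257) = 1/166551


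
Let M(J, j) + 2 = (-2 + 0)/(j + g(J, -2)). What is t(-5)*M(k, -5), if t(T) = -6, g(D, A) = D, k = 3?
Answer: 6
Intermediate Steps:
M(J, j) = -2 - 2/(J + j) (M(J, j) = -2 + (-2 + 0)/(j + J) = -2 - 2/(J + j))
t(-5)*M(k, -5) = -12*(-1 - 1*3 - 1*(-5))/(3 - 5) = -12*(-1 - 3 + 5)/(-2) = -12*(-1)/2 = -6*(-1) = 6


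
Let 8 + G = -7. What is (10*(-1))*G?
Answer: 150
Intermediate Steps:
G = -15 (G = -8 - 7 = -15)
(10*(-1))*G = (10*(-1))*(-15) = -10*(-15) = 150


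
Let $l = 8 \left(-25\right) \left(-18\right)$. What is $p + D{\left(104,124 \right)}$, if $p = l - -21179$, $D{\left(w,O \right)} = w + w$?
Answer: $24987$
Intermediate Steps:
$D{\left(w,O \right)} = 2 w$
$l = 3600$ ($l = \left(-200\right) \left(-18\right) = 3600$)
$p = 24779$ ($p = 3600 - -21179 = 3600 + 21179 = 24779$)
$p + D{\left(104,124 \right)} = 24779 + 2 \cdot 104 = 24779 + 208 = 24987$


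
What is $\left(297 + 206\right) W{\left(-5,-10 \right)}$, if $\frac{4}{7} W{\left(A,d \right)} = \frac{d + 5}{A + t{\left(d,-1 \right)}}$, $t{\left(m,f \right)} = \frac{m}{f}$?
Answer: $- \frac{3521}{4} \approx -880.25$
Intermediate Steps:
$W{\left(A,d \right)} = \frac{7 \left(5 + d\right)}{4 \left(A - d\right)}$ ($W{\left(A,d \right)} = \frac{7 \frac{d + 5}{A + \frac{d}{-1}}}{4} = \frac{7 \frac{5 + d}{A + d \left(-1\right)}}{4} = \frac{7 \frac{5 + d}{A - d}}{4} = \frac{7 \left(5 + d\right)}{4 \left(A - d\right)}$)
$\left(297 + 206\right) W{\left(-5,-10 \right)} = \left(297 + 206\right) \frac{7 \left(5 - 10\right)}{4 \left(-5 - -10\right)} = 503 \cdot \frac{7}{4} \frac{1}{-5 + 10} \left(-5\right) = 503 \cdot \frac{7}{4} \cdot \frac{1}{5} \left(-5\right) = 503 \left(- \frac{7}{4}\right) = - \frac{3521}{4}$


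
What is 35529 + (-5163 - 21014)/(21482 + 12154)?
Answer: 1195027267/33636 ≈ 35528.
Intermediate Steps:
35529 + (-5163 - 21014)/(21482 + 12154) = 35529 - 26177/33636 = 1195027267/33636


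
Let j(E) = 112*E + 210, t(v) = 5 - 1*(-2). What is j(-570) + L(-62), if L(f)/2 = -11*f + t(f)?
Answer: -62252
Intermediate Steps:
t(v) = 7 (t(v) = 5 + 2 = 7)
L(f) = 14 - 22*f (L(f) = 2*(-11*f + 7) = 2*(7 - 11*f) = 14 - 22*f)
j(E) = 210 + 112*E
j(-570) + L(-62) = (210 + 112*(-570)) + (14 - 22*(-62)) = (210 - 63840) + (14 + 1364) = -63630 + 1378 = -62252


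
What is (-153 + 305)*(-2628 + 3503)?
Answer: 133000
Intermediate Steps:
(-153 + 305)*(-2628 + 3503) = 152*875 = 133000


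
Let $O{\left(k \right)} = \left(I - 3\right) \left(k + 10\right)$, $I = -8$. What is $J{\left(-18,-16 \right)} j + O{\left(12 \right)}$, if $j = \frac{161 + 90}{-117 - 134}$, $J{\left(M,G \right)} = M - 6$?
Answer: $-218$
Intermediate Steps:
$O{\left(k \right)} = -110 - 11 k$ ($O{\left(k \right)} = \left(-8 - 3\right) \left(k + 10\right) = - 11 \left(10 + k\right) = -110 - 11 k$)
$J{\left(M,G \right)} = -6 + M$ ($J{\left(M,G \right)} = M - 6 = -6 + M$)
$j = -1$ ($j = \frac{251}{-251} = 251 \left(- \frac{1}{251}\right) = -1$)
$J{\left(-18,-16 \right)} j + O{\left(12 \right)} = \left(-6 - 18\right) \left(-1\right) - 242 = \left(-24\right) \left(-1\right) - 242 = 24 - 242 = -218$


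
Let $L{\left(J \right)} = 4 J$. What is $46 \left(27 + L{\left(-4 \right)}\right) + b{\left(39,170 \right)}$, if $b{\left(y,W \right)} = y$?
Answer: $545$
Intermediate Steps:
$46 \left(27 + L{\left(-4 \right)}\right) + b{\left(39,170 \right)} = 46 \left(27 + 4 \left(-4\right)\right) + 39 = 46 \left(27 - 16\right) + 39 = 46 \cdot 11 + 39 = 506 + 39 = 545$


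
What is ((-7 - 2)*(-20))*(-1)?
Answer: -180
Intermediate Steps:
((-7 - 2)*(-20))*(-1) = -9*(-20)*(-1) = 180*(-1) = -180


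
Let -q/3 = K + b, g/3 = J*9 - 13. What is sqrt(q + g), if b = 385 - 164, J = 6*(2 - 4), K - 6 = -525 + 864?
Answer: 3*I*sqrt(229) ≈ 45.398*I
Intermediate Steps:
K = 345 (K = 6 + (-525 + 864) = 6 + 339 = 345)
J = -12 (J = 6*(-2) = -12)
g = -363 (g = 3*(-12*9 - 13) = 3*(-108 - 13) = 3*(-121) = -363)
b = 221
q = -1698 (q = -3*(345 + 221) = -3*566 = -1698)
sqrt(q + g) = sqrt(-1698 - 363) = sqrt(-2061) = 3*I*sqrt(229)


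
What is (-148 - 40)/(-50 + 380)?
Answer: -94/165 ≈ -0.56970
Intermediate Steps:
(-148 - 40)/(-50 + 380) = -188/330 = -188*1/330 = -94/165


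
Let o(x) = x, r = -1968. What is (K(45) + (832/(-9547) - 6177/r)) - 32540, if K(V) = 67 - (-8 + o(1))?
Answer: -203309992231/6262832 ≈ -32463.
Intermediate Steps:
K(V) = 74 (K(V) = 67 - (-8 + 1) = 67 - 1*(-7) = 67 + 7 = 74)
(K(45) + (832/(-9547) - 6177/r)) - 32540 = (74 + (832/(-9547) - 6177/(-1968))) - 32540 = (74 + (832*(-1/9547) - 6177*(-1/1968))) - 32540 = (74 + (-832/9547 + 2059/656)) - 32540 = (74 + 19111481/6262832) - 32540 = 482561049/6262832 - 32540 = -203309992231/6262832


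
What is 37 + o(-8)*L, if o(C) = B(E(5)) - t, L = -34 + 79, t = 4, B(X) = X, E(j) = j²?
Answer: 982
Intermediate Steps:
L = 45
o(C) = 21 (o(C) = 5² - 1*4 = 25 - 4 = 21)
37 + o(-8)*L = 37 + 21*45 = 37 + 945 = 982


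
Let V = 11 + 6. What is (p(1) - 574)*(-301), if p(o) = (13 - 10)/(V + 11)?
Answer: 690967/4 ≈ 1.7274e+5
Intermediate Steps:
V = 17
p(o) = 3/28 (p(o) = (13 - 10)/(17 + 11) = 3/28)
(p(1) - 574)*(-301) = (3/28 - 574)*(-301) = -16069/28*(-301) = 690967/4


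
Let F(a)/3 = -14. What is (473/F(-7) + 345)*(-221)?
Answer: -3097757/42 ≈ -73756.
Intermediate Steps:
F(a) = -42 (F(a) = 3*(-14) = -42)
(473/F(-7) + 345)*(-221) = (473/(-42) + 345)*(-221) = (473*(-1/42) + 345)*(-221) = (-473/42 + 345)*(-221) = (14017/42)*(-221) = -3097757/42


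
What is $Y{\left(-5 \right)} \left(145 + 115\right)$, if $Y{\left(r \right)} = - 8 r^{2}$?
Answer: $-52000$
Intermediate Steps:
$Y{\left(-5 \right)} \left(145 + 115\right) = - 8 \left(-5\right)^{2} \left(145 + 115\right) = \left(-8\right) 25 \cdot 260 = \left(-200\right) 260 = -52000$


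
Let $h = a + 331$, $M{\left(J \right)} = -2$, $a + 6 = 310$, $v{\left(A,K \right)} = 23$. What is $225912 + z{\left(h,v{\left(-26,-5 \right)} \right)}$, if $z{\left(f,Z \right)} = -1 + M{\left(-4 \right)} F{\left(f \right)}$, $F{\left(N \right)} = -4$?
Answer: $225919$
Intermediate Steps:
$a = 304$ ($a = -6 + 310 = 304$)
$h = 635$ ($h = 304 + 331 = 635$)
$z{\left(f,Z \right)} = 7$ ($z{\left(f,Z \right)} = -1 - -8 = -1 + 8 = 7$)
$225912 + z{\left(h,v{\left(-26,-5 \right)} \right)} = 225912 + 7 = 225919$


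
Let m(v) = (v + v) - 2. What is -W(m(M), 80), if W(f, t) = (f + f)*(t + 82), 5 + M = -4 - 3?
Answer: 8424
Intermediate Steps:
M = -12 (M = -5 + (-4 - 3) = -5 - 7 = -12)
m(v) = -2 + 2*v (m(v) = 2*v - 2 = -2 + 2*v)
W(f, t) = 2*f*(82 + t) (W(f, t) = (2*f)*(82 + t) = 2*f*(82 + t))
-W(m(M), 80) = -2*(-2 + 2*(-12))*(82 + 80) = -2*(-2 - 24)*162 = -2*(-26)*162 = -1*(-8424) = 8424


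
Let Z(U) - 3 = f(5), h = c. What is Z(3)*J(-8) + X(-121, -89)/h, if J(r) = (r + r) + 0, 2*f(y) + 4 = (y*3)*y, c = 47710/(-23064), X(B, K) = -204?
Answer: -12342152/23855 ≈ -517.38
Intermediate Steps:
c = -23855/11532 (c = 47710*(-1/23064) = -23855/11532 ≈ -2.0686)
h = -23855/11532 ≈ -2.0686
f(y) = -2 + 3*y²/2 (f(y) = -2 + ((y*3)*y)/2 = -2 + ((3*y)*y)/2 = -2 + (3*y²)/2 = -2 + 3*y²/2)
Z(U) = 77/2 (Z(U) = 3 + (-2 + (3/2)*5²) = 3 + (-2 + (3/2)*25) = 3 + (-2 + 75/2) = 3 + 71/2 = 77/2)
J(r) = 2*r (J(r) = 2*r + 0 = 2*r)
Z(3)*J(-8) + X(-121, -89)/h = 77*(2*(-8))/2 - 204/(-23855/11532) = (77/2)*(-16) - 204*(-11532/23855) = -616 + 2352528/23855 = -12342152/23855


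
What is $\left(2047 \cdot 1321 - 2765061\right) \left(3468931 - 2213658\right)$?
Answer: $-76539015902$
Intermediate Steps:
$\left(2047 \cdot 1321 - 2765061\right) \left(3468931 - 2213658\right) = \left(2704087 - 2765061\right) 1255273 = \left(-60974\right) 1255273 = -76539015902$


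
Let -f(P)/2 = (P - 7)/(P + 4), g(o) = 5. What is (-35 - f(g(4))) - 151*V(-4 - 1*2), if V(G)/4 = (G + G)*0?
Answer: -319/9 ≈ -35.444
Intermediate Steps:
f(P) = -2*(-7 + P)/(4 + P) (f(P) = -2*(P - 7)/(P + 4) = -2*(-7 + P)/(4 + P))
V(G) = 0 (V(G) = 4*((G + G)*0) = 4*((2*G)*0) = 4*0 = 0)
(-35 - f(g(4))) - 151*V(-4 - 1*2) = (-35 - 2*(7 - 1*5)/(4 + 5)) - 151*0 = (-35 - 2*(7 - 5)/9) + 0 = (-35 - 2*2/9) + 0 = (-35 - 1*4/9) + 0 = (-35 - 4/9) + 0 = -319/9 + 0 = -319/9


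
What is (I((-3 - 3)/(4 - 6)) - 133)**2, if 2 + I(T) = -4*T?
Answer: 21609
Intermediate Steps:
I(T) = -2 - 4*T
(I((-3 - 3)/(4 - 6)) - 133)**2 = ((-2 - 4*(-3 - 3)/(4 - 6)) - 133)**2 = ((-2 - (-24)/(-2)) - 133)**2 = ((-2 - (-24)*(-1)/2) - 133)**2 = ((-2 - 4*3) - 133)**2 = ((-2 - 12) - 133)**2 = (-14 - 133)**2 = (-147)**2 = 21609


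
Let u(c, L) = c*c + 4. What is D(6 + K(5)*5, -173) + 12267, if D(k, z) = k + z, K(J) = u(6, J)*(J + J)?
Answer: 14100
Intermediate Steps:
u(c, L) = 4 + c² (u(c, L) = c² + 4 = 4 + c²)
K(J) = 80*J (K(J) = (4 + 6²)*(J + J) = (4 + 36)*(2*J) = 40*(2*J) = 80*J)
D(6 + K(5)*5, -173) + 12267 = ((6 + (80*5)*5) - 173) + 12267 = ((6 + 400*5) - 173) + 12267 = ((6 + 2000) - 173) + 12267 = (2006 - 173) + 12267 = 1833 + 12267 = 14100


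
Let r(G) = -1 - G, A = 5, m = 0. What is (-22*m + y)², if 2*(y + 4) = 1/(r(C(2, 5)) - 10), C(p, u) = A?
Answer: 16641/1024 ≈ 16.251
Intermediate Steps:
C(p, u) = 5
y = -129/32 (y = -4 + 1/(2*((-1 - 1*5) - 10)) = -4 + 1/(2*((-1 - 5) - 10)) = -4 + 1/(2*(-6 - 10)) = -4 + (½)/(-16) = -4 + (½)*(-1/16) = -4 - 1/32 = -129/32 ≈ -4.0313)
(-22*m + y)² = (-22*0 - 129/32)² = (0 - 129/32)² = (-129/32)² = 16641/1024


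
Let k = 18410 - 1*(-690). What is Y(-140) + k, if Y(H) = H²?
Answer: 38700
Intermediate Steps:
k = 19100 (k = 18410 + 690 = 19100)
Y(-140) + k = (-140)² + 19100 = 19600 + 19100 = 38700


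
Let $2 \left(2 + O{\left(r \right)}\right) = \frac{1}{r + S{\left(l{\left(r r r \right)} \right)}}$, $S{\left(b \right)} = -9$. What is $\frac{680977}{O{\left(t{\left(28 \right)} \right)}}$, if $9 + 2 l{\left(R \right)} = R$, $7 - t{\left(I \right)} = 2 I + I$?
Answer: $- \frac{117128044}{345} \approx -3.395 \cdot 10^{5}$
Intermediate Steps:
$t{\left(I \right)} = 7 - 3 I$ ($t{\left(I \right)} = 7 - \left(2 I + I\right) = 7 - 3 I$)
$l{\left(R \right)} = - \frac{9}{2} + \frac{R}{2}$
$O{\left(r \right)} = -2 + \frac{1}{2 \left(-9 + r\right)}$ ($O{\left(r \right)} = -2 + \frac{1}{2 \left(r - 9\right)} = -2 + \frac{1}{2 \left(-9 + r\right)}$)
$\frac{680977}{O{\left(t{\left(28 \right)} \right)}} = \frac{680977}{\frac{1}{2} \frac{1}{-9 + \left(7 - 84\right)} \left(37 - 4 \left(7 - 84\right)\right)} = \frac{680977}{\frac{1}{2} \frac{1}{-9 - 77} \left(37 - -308\right)} = \frac{680977}{\frac{1}{2} \frac{1}{-86} \left(37 + 308\right)} = \frac{680977}{\frac{1}{2} \left(- \frac{1}{86}\right) 345} = \frac{680977}{- \frac{345}{172}} = 680977 \left(- \frac{172}{345}\right) = - \frac{117128044}{345}$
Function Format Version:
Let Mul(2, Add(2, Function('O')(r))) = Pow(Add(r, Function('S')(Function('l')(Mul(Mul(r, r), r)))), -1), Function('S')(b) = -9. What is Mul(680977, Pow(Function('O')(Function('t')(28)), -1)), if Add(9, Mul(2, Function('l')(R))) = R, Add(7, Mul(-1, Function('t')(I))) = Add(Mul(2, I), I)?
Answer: Rational(-117128044, 345) ≈ -3.3950e+5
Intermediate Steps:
Function('t')(I) = Add(7, Mul(-3, I)) (Function('t')(I) = Add(7, Mul(-1, Add(Mul(2, I), I))) = Add(7, Mul(-1, Mul(3, I))) = Add(7, Mul(-3, I)))
Function('l')(R) = Add(Rational(-9, 2), Mul(Rational(1, 2), R))
Function('O')(r) = Add(-2, Mul(Rational(1, 2), Pow(Add(-9, r), -1))) (Function('O')(r) = Add(-2, Mul(Rational(1, 2), Pow(Add(r, -9), -1))) = Add(-2, Mul(Rational(1, 2), Pow(Add(-9, r), -1))))
Mul(680977, Pow(Function('O')(Function('t')(28)), -1)) = Mul(680977, Pow(Mul(Rational(1, 2), Pow(Add(-9, Add(7, Mul(-3, 28))), -1), Add(37, Mul(-4, Add(7, Mul(-3, 28))))), -1)) = Mul(680977, Pow(Mul(Rational(1, 2), Pow(Add(-9, Add(7, -84)), -1), Add(37, Mul(-4, Add(7, -84)))), -1)) = Mul(680977, Pow(Mul(Rational(1, 2), Pow(Add(-9, -77), -1), Add(37, Mul(-4, -77))), -1)) = Mul(680977, Pow(Mul(Rational(1, 2), Pow(-86, -1), Add(37, 308)), -1)) = Mul(680977, Pow(Mul(Rational(1, 2), Rational(-1, 86), 345), -1)) = Mul(680977, Pow(Rational(-345, 172), -1)) = Mul(680977, Rational(-172, 345)) = Rational(-117128044, 345)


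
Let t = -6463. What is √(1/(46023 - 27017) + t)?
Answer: I*√2334616777662/19006 ≈ 80.393*I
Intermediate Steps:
√(1/(46023 - 27017) + t) = √(1/(46023 - 27017) - 6463) = √(1/19006 - 6463) = √(-122835777/19006) = I*√2334616777662/19006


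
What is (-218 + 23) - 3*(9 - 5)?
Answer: -207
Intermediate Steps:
(-218 + 23) - 3*(9 - 5) = -195 - 3*4 = -195 - 12 = -207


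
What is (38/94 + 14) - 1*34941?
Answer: -1641550/47 ≈ -34927.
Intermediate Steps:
(38/94 + 14) - 1*34941 = (38*(1/94) + 14) - 34941 = (19/47 + 14) - 34941 = 677/47 - 34941 = -1641550/47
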